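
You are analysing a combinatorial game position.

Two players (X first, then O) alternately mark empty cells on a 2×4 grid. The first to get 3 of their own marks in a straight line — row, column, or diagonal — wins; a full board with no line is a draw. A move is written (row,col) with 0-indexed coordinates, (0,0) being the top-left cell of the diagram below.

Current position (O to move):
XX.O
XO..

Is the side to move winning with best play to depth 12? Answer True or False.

[XX.O/XO..] O move#1: (0,2):+0/XXOO/XO..*, (1,2):-1/XX.O/XOO., (1,3):-1/XX.O/XO.O
[XXOO/XO..] X move#2: (1,2):+0/XXOO/XOX.*, (1,3):+0/XXOO/XO.X
[XXOO/XOX.] O move#3: (1,3):+0/XXOO/XOXO*
[XXOO/XOXO] end (terminal +0, X#4); searched XX.O/XO.. to 12

O winning at [XX.O/XO..]: False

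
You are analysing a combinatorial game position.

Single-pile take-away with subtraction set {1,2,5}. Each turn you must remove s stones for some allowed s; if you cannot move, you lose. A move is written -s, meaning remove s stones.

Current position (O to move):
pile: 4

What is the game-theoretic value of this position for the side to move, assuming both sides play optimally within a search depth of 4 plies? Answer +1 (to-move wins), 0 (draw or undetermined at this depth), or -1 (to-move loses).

[4] O move#1: -1:+1/3*, -2:-1/2
[3] X move#2: -1:-1/2*, -2:-1/1
[2] O move#3: -1:-1/1, -2:+1/0*
[0] end (terminal -1, X#4); searched 4 to 4

value(4, O) = +1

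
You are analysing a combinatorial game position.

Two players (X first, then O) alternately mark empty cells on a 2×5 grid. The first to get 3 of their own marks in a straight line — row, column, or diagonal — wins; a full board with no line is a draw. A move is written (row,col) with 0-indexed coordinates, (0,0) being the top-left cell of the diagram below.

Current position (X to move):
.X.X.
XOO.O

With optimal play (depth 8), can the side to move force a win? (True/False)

X winning at [.X.X./XOO.O]: True

ply 1, X at .X.X./XOO.O | (0,0)=-1→XX.X./XOO.O; (0,2)=+1→.XXX./XOO.O*; (0,4)=-1→.X.XX/XOO.O; (1,3)=+0→.X.X./XOOXO
ply 2: .XXX./XOO.O is terminal -1 (O); from .X.X./XOO.O depth 8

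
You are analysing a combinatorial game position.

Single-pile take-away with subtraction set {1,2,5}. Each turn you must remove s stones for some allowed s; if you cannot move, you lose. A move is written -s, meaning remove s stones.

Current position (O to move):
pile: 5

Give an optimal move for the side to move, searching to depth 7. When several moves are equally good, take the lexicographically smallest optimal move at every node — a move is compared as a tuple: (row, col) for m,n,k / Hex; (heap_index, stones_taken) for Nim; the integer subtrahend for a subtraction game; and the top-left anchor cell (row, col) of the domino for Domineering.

O's best at [5]: -2

p1 O@[5]: -1[4]-1 -2[3]+1* -5[0]+1
p2 X@[3]: -1[2]-1* -2[1]-1
p3 O@[2]: -1[1]-1 -2[0]+1*
p4 X@[0] terminal -1; root [5] d7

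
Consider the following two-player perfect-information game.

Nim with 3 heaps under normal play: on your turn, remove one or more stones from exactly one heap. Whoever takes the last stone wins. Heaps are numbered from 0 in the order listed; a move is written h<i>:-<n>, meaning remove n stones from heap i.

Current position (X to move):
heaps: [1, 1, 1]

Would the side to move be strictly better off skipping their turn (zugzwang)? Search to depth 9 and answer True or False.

zugzwang((1,1,1), X) = False

ply 1, X at (1,1,1) | h0:-1=+1→(0,1,1)*; h1:-1=+1→(1,0,1); h2:-1=+1→(1,1,0)
ply 2, O at (0,1,1) | h1:-1=-1→(0,0,1)*; h2:-1=-1→(0,1,0)
ply 3, X at (0,0,1) | h2:-1=+1→(0,0,0)*
ply 4: (0,0,0) is terminal -1 (O); from (1,1,1) depth 9
suppose X passes — search the same position with O to move:
pass> ply 1, O at (1,1,1) | h0:-1=+1→(0,1,1)*; h1:-1=+1→(1,0,1); h2:-1=+1→(1,1,0)
pass> ply 2, X at (0,1,1) | h1:-1=-1→(0,0,1)*; h2:-1=-1→(0,1,0)
pass> ply 3, O at (0,0,1) | h2:-1=+1→(0,0,0)*
pass> ply 4: (0,0,0) is terminal -1 (X); from (1,1,1) depth 9
for X: play +1, pass -1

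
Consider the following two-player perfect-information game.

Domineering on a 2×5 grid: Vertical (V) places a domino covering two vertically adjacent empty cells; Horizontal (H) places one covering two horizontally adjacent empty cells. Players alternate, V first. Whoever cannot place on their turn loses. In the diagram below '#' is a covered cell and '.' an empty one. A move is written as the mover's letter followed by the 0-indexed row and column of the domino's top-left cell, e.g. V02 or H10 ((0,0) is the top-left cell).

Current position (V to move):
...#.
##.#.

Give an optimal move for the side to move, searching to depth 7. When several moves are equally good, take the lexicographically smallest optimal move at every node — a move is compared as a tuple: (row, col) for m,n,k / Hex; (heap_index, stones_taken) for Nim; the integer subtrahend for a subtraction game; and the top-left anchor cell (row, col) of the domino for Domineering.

ply 1, V at ...#./##.#. | V02=+1→..##./####.*; V04=-1→...##/##.##
ply 2, H at ..##./####. | H00=-1→####./####.*
ply 3, V at ####./####. | V04=+1→#####/#####*
ply 4: #####/##### is terminal -1 (H); from ...#./##.#. depth 7

V's best at [...#./##.#.]: V02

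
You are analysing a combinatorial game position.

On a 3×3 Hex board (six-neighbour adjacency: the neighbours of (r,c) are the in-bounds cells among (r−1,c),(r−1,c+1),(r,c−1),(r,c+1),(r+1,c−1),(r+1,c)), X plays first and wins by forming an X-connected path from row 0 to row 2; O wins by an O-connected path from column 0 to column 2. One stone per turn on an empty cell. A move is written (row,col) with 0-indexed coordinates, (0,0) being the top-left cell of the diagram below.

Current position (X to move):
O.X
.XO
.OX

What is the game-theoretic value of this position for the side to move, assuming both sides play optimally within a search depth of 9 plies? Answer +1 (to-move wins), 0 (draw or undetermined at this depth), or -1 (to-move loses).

[O.X/.XO/.OX] X move#1: (0,1):-1/OXX/.XO/.OX, (1,0):-1/O.X/XXO/.OX, (2,0):+1/O.X/.XO/XOX*
[O.X/.XO/XOX] end (terminal -1, O#2); searched O.X/.XO/.OX to 9

value(O.X/.XO/.OX, X) = +1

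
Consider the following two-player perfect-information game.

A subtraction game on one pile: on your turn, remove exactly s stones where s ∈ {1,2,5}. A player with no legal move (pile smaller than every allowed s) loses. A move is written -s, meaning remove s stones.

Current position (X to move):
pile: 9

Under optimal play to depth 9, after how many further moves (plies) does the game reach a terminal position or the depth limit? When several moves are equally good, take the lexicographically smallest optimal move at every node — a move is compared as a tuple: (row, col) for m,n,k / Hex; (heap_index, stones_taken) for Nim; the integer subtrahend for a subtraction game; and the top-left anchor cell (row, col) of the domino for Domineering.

PV length from [9]: 6 plies

ply 1, X at 9 | -1=-1→8*; -2=-1→7; -5=-1→4
ply 2, O at 8 | -1=-1→7; -2=+1→6*; -5=+1→3
ply 3, X at 6 | -1=-1→5*; -2=-1→4; -5=-1→1
ply 4, O at 5 | -1=-1→4; -2=+1→3*; -5=+1→0
ply 5, X at 3 | -1=-1→2*; -2=-1→1
ply 6, O at 2 | -1=-1→1; -2=+1→0*
ply 7: 0 is terminal -1 (X); from 9 depth 9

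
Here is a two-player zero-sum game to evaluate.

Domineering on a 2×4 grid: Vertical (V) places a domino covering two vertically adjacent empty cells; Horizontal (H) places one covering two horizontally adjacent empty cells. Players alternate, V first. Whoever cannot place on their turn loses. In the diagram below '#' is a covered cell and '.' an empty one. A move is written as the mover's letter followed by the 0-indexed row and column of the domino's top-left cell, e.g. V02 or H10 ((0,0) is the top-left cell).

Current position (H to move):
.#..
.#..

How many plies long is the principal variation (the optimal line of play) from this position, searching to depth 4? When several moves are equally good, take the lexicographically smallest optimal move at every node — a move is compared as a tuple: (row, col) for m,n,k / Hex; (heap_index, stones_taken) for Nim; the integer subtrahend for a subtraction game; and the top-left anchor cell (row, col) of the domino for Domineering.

PV length from [.#../.#..]: 3 plies

p1 H@[.#../.#..]: H02[.###/.#..]+1* H12[.#../.###]+1
p2 V@[.###/.#..]: V00[####/##..]-1*
p3 H@[####/##..]: H12[####/####]+1*
p4 V@[####/####] terminal -1; root [.#../.#..] d4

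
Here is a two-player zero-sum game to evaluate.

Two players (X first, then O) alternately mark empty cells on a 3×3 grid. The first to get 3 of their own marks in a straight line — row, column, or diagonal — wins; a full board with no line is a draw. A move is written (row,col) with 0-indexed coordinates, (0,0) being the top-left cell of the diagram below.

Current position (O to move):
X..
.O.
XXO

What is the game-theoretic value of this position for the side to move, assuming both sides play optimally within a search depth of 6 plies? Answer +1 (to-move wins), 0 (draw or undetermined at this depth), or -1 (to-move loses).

[X../.O./XXO] O move#1: (0,1):-1/XO./.O./XXO, (0,2):-1/X.O/.O./XXO, (1,0):+0/X../OO./XXO*, (1,2):-1/X../.OO/XXO
[X../OO./XXO] X move#2: (0,1):-1/XX./OO./XXO, (0,2):-1/X.X/OO./XXO, (1,2):+0/X../OOX/XXO*
[X../OOX/XXO] O move#3: (0,1):+0/XO./OOX/XXO*, (0,2):+0/X.O/OOX/XXO
[XO./OOX/XXO] X move#4: (0,2):+0/XOX/OOX/XXO*
[XOX/OOX/XXO] end (terminal +0, O#5); searched X../.O./XXO to 6

value(X../.O./XXO, O) = 0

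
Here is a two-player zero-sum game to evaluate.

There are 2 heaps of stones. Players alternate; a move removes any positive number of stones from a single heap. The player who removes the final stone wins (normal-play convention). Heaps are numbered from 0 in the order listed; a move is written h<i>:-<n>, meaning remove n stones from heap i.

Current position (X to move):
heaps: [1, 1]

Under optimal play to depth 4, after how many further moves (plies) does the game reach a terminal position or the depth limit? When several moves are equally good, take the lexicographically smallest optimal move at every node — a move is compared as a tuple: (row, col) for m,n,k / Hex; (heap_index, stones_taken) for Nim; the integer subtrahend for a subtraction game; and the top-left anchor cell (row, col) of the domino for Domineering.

PV length from [(1,1)]: 2 plies

p1 X@[(1,1)]: h0:-1[(0,1)]-1* h1:-1[(1,0)]-1
p2 O@[(0,1)]: h1:-1[(0,0)]+1*
p3 X@[(0,0)] terminal -1; root [(1,1)] d4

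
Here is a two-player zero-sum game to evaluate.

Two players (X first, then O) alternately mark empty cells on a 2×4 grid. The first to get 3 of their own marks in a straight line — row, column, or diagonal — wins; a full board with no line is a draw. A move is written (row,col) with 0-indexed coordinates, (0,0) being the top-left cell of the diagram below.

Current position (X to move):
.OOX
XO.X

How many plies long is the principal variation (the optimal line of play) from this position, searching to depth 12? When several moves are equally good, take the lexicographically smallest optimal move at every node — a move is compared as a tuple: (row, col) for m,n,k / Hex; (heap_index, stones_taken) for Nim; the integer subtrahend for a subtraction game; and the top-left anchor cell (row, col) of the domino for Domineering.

PV length from [.OOX/XO.X]: 2 plies

ply 1, X at .OOX/XO.X | (0,0)=+0→XOOX/XO.X*; (1,2)=-1→.OOX/XOXX
ply 2, O at XOOX/XO.X | (1,2)=+0→XOOX/XOOX*
ply 3: XOOX/XOOX is terminal +0 (X); from .OOX/XO.X depth 12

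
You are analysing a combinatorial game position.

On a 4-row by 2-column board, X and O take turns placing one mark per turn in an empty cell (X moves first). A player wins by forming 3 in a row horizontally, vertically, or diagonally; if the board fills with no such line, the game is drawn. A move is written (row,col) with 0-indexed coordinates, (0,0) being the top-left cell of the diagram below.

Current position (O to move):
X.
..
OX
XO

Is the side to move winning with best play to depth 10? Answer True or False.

O winning at [X./../OX/XO]: False

[X./../OX/XO] O move#1: (0,1):+0/XO/../OX/XO*, (1,0):+0/X./O./OX/XO, (1,1):+0/X./.O/OX/XO
[XO/../OX/XO] X move#2: (1,0):+0/XO/X./OX/XO*, (1,1):+0/XO/.X/OX/XO
[XO/X./OX/XO] O move#3: (1,1):+0/XO/XO/OX/XO*
[XO/XO/OX/XO] end (terminal +0, X#4); searched X./../OX/XO to 10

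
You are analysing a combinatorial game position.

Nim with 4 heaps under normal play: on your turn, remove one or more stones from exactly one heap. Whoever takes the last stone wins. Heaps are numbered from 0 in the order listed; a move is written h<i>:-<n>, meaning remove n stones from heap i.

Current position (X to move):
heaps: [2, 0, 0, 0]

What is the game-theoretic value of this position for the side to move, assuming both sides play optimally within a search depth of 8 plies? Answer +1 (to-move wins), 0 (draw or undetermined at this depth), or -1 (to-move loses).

p1 X@[(2,0,0,0)]: h0:-1[(1,0,0,0)]-1 h0:-2[(0,0,0,0)]+1*
p2 O@[(0,0,0,0)] terminal -1; root [(2,0,0,0)] d8

value((2,0,0,0), X) = +1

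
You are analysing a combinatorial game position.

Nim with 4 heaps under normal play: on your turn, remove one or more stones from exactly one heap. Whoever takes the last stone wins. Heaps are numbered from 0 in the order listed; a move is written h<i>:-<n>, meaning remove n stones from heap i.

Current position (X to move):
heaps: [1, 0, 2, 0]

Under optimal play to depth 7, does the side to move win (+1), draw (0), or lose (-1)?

[(1,0,2,0)] X move#1: h0:-1:-1/(0,0,2,0), h2:-1:+1/(1,0,1,0)*, h2:-2:-1/(1,0,0,0)
[(1,0,1,0)] O move#2: h0:-1:-1/(0,0,1,0)*, h2:-1:-1/(1,0,0,0)
[(0,0,1,0)] X move#3: h2:-1:+1/(0,0,0,0)*
[(0,0,0,0)] end (terminal -1, O#4); searched (1,0,2,0) to 7

value((1,0,2,0), X) = +1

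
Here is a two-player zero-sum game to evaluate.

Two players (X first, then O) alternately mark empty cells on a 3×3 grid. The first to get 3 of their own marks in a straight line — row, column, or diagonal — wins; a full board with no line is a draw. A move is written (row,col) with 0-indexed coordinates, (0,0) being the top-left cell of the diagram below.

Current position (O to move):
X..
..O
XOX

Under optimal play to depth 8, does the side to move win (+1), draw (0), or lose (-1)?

value(X../..O/XOX, O) = -1

ply 1, O at X../..O/XOX | (0,1)=-1→XO./..O/XOX*; (0,2)=-1→X.O/..O/XOX; (1,0)=-1→X../O.O/XOX; (1,1)=-1→X../.OO/XOX
ply 2, X at XO./..O/XOX | (0,2)=-1→XOX/..O/XOX; (1,0)=+1→XO./X.O/XOX*; (1,1)=+1→XO./.XO/XOX
ply 3: XO./X.O/XOX is terminal -1 (O); from X../..O/XOX depth 8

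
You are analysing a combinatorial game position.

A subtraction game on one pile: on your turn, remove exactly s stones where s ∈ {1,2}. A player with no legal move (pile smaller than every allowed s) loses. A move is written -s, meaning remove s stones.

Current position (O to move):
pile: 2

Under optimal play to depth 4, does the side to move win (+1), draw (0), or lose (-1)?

value(2, O) = +1

p1 O@[2]: -1[1]-1 -2[0]+1*
p2 X@[0] terminal -1; root [2] d4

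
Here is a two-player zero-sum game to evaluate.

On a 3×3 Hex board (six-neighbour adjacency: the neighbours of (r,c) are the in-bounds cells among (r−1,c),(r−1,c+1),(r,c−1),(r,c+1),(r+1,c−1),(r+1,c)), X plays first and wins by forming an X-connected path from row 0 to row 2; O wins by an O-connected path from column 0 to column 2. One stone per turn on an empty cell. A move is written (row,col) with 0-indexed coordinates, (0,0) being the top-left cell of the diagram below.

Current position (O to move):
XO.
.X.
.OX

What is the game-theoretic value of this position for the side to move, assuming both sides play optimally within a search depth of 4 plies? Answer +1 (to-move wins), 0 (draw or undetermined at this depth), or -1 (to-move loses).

value(XO./.X./.OX, O) = -1

p1 O@[XO./.X./.OX]: (0,2)[XOO/.X./.OX]-1* (1,0)[XO./OX./.OX]-1 (1,2)[XO./.XO/.OX]-1 (2,0)[XO./.X./OOX]-1
p2 X@[XOO/.X./.OX]: (1,0)[XOO/XX./.OX]+1* (1,2)[XOO/.XX/.OX]-1 (2,0)[XOO/.X./XOX]-1
p3 O@[XOO/XX./.OX]: (1,2)[XOO/XXO/.OX]-1* (2,0)[XOO/XX./OOX]-1
p4 X@[XOO/XXO/.OX]: (2,0)[XOO/XXO/XOX]+1*
p5 O@[XOO/XXO/XOX] terminal -1; root [XO./.X./.OX] d4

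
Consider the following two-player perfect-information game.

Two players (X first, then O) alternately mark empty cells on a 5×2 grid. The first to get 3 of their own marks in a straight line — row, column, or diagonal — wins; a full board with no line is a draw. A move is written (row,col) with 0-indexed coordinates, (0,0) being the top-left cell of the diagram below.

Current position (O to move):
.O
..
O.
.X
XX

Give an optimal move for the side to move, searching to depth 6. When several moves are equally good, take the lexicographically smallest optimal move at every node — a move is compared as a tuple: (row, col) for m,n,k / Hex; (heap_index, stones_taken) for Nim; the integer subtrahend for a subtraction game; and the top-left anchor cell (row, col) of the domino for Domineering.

p1 O@[.O/../O./.X/XX]: (0,0)[OO/../O./.X/XX]-1 (1,0)[.O/O./O./.X/XX]-1 (1,1)[.O/.O/O./.X/XX]-1 (2,1)[.O/../OO/.X/XX]+1* (3,0)[.O/../O./OX/XX]-1
p2 X@[.O/../OO/.X/XX]: (0,0)[XO/../OO/.X/XX]-1* (1,0)[.O/X./OO/.X/XX]-1 (1,1)[.O/.X/OO/.X/XX]-1 (3,0)[.O/../OO/XX/XX]-1
p3 O@[XO/../OO/.X/XX]: (1,0)[XO/O./OO/.X/XX]+1* (1,1)[XO/.O/OO/.X/XX]+1 (3,0)[XO/../OO/OX/XX]+1
p4 X@[XO/O./OO/.X/XX]: (1,1)[XO/OX/OO/.X/XX]-1* (3,0)[XO/O./OO/XX/XX]-1
p5 O@[XO/OX/OO/.X/XX]: (3,0)[XO/OX/OO/OX/XX]+1*
p6 X@[XO/OX/OO/OX/XX] terminal -1; root [.O/../O./.X/XX] d6

O's best at [.O/../O./.X/XX]: (2,1)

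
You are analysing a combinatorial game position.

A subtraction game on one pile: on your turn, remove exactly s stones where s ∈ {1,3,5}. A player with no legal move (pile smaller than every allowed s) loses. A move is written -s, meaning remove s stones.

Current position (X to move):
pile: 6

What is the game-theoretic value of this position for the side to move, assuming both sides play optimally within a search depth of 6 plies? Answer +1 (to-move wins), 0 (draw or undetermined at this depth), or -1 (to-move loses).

[6] X move#1: -1:-1/5*, -3:-1/3, -5:-1/1
[5] O move#2: -1:+1/4*, -3:+1/2, -5:+1/0
[4] X move#3: -1:-1/3*, -3:-1/1
[3] O move#4: -1:+1/2*, -3:+1/0
[2] X move#5: -1:-1/1*
[1] O move#6: -1:+1/0*
[0] end (terminal -1, X#7); searched 6 to 6

value(6, X) = -1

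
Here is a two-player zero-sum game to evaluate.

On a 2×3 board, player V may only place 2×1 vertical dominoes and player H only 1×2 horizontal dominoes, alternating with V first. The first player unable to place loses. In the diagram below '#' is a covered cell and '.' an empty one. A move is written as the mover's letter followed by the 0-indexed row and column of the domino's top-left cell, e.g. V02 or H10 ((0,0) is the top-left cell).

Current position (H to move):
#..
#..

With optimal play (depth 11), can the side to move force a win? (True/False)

H winning at [#../#..]: True

p1 H@[#../#..]: H01[###/#..]+1* H11[#../###]+1
p2 V@[###/#..] terminal -1; root [#../#..] d11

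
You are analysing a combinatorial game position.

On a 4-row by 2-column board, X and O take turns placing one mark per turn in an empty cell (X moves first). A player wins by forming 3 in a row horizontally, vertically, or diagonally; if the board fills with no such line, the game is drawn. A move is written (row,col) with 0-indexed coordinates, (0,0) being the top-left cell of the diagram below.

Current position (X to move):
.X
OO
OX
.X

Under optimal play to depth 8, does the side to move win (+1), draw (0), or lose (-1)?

[.X/OO/OX/.X] X move#1: (0,0):-1/XX/OO/OX/.X*, (3,0):-1/.X/OO/OX/XX
[XX/OO/OX/.X] O move#2: (3,0):+1/XX/OO/OX/OX*
[XX/OO/OX/OX] end (terminal -1, X#3); searched .X/OO/OX/.X to 8

value(.X/OO/OX/.X, X) = -1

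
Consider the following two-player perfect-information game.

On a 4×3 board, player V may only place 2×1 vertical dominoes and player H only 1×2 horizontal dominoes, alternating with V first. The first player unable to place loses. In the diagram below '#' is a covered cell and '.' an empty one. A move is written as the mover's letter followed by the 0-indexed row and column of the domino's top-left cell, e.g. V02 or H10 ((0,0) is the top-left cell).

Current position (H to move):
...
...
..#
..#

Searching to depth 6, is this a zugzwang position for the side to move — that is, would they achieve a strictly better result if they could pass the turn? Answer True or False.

[.../.../..#/..#] H move#1: H00:-1/##./.../..#/..#*, H01:-1/.##/.../..#/..#, H10:-1/.../##./..#/..#, H11:-1/.../.##/..#/..#, H20:-1/.../.../###/..#, H30:-1/.../.../..#/###
[##./.../..#/..#] V move#2: V02:-1/###/..#/..#/..#, V10:+1/##./#../#.#/..#*, V11:+1/##./.#./.##/..#, V20:+1/##./.../#.#/#.#, V21:+1/##./.../.##/.##
[##./#../#.#/..#] H move#3: H11:-1/##./###/#.#/..#*, H30:-1/##./#../#.#/###
[##./###/#.#/..#] V move#4: V21:+1/##./###/###/.##*
[##./###/###/.##] end (terminal -1, H#5); searched .../.../..#/..# to 6
if H skipped the turn, V would face:
~ [.../.../..#/..#] V move#1: V00:+1/#../#../..#/..#*, V01:+1/.#./.#./..#/..#, V02:+1/..#/..#/..#/..#, V10:-1/.../#../#.#/..#, V11:+1/.../.#./.##/..#, V20:+1/.../.../#.#/#.#, V21:+1/.../.../.##/.##
~ [#../#../..#/..#] H move#2: H01:-1/###/#../..#/..#*, H11:-1/#../###/..#/..#, H20:-1/#../#../###/..#, H30:-1/#../#../..#/###
~ [###/#../..#/..#] V move#3: V11:-1/###/##./.##/..#, V20:+1/###/#../#.#/#.#*, V21:+1/###/#../.##/.##
~ [###/#../#.#/#.#] H move#4: H11:-1/###/###/#.#/#.#*
~ [###/###/#.#/#.#] V move#5: V21:+1/###/###/###/###*
~ [###/###/###/###] end (terminal -1, H#6); searched .../.../..#/..# to 6
compare (H): move=-1 vs pass=-1

zugzwang(.../.../..#/..#, H) = False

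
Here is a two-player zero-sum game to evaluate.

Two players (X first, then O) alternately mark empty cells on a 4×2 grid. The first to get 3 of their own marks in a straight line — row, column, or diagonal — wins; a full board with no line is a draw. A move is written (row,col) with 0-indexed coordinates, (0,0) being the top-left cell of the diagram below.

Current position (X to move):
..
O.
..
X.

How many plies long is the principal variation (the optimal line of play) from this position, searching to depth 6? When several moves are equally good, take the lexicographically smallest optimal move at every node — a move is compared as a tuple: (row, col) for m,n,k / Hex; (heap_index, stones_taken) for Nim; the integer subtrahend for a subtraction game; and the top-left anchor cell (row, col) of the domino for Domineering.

PV length from [../O./../X.]: 6 plies

[../O./../X.] X move#1: (0,0):+0/X./O./../X.*, (0,1):+0/.X/O./../X., (1,1):+0/../OX/../X., (2,0):+0/../O./X./X., (2,1):+0/../O./.X/X., (3,1):+0/../O./../XX
[X./O./../X.] O move#2: (0,1):+0/XO/O./../X.*, (1,1):+0/X./OO/../X., (2,0):+0/X./O./O./X., (2,1):+0/X./O./.O/X., (3,1):+0/X./O./../XO
[XO/O./../X.] X move#3: (1,1):+0/XO/OX/../X.*, (2,0):+0/XO/O./X./X., (2,1):+0/XO/O./.X/X., (3,1):+0/XO/O./../XX
[XO/OX/../X.] O move#4: (2,0):+0/XO/OX/O./X.*, (2,1):+0/XO/OX/.O/X., (3,1):+0/XO/OX/../XO
[XO/OX/O./X.] X move#5: (2,1):+0/XO/OX/OX/X.*, (3,1):+0/XO/OX/O./XX
[XO/OX/OX/X.] O move#6: (3,1):+0/XO/OX/OX/XO*
[XO/OX/OX/XO] end (terminal +0, X#7); searched ../O./../X. to 6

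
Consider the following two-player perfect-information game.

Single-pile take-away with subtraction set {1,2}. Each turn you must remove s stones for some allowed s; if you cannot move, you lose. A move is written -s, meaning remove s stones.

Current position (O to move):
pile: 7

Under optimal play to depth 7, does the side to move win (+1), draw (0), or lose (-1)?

value(7, O) = +1

[7] O move#1: -1:+1/6*, -2:-1/5
[6] X move#2: -1:-1/5*, -2:-1/4
[5] O move#3: -1:-1/4, -2:+1/3*
[3] X move#4: -1:-1/2*, -2:-1/1
[2] O move#5: -1:-1/1, -2:+1/0*
[0] end (terminal -1, X#6); searched 7 to 7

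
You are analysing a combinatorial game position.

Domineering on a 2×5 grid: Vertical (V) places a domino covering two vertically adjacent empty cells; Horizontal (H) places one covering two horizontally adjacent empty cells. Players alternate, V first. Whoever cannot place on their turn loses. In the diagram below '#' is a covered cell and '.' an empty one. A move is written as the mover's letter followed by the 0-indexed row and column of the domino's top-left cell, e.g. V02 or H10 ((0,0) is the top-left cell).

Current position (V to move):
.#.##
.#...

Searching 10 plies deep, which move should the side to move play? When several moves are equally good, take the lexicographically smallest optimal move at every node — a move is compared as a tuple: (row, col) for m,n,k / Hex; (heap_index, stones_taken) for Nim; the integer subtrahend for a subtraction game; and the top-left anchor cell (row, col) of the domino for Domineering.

[.#.##/.#...] V move#1: V00:-1/##.##/##..., V02:+1/.####/.##..*
[.####/.##..] H move#2: H13:-1/.####/.####*
[.####/.####] V move#3: V00:+1/#####/#####*
[#####/#####] end (terminal -1, H#4); searched .#.##/.#... to 10

V's best at [.#.##/.#...]: V02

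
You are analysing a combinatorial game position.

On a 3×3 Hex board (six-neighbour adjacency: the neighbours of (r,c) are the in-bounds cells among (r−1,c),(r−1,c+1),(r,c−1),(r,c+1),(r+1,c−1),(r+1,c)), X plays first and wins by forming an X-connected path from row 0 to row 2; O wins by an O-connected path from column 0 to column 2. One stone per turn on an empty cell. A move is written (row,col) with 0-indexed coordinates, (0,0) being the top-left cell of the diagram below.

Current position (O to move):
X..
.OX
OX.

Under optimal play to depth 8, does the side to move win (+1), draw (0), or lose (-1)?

p1 O@[X../.OX/OX.]: (0,1)[XO./.OX/OX.]-1 (0,2)[X.O/.OX/OX.]+1* (1,0)[X../OOX/OX.]-1 (2,2)[X../.OX/OXO]-1
p2 X@[X.O/.OX/OX.] terminal -1; root [X../.OX/OX.] d8

value(X../.OX/OX., O) = +1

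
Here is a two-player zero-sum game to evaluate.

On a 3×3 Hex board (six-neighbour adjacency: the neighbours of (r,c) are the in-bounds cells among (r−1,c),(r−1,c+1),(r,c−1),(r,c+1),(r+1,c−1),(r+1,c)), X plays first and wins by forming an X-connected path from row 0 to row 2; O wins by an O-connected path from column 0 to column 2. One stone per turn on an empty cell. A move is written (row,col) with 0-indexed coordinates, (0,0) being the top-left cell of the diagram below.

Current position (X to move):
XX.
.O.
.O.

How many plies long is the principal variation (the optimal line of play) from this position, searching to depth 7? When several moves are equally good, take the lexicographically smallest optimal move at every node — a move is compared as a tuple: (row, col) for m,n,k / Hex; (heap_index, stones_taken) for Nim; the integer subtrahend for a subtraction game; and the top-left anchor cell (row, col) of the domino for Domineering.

[XX./.O./.O.] X move#1: (0,2):-1/XXX/.O./.O.*, (1,0):-1/XX./XO./.O., (1,2):-1/XX./.OX/.O., (2,0):-1/XX./.O./XO., (2,2):-1/XX./.O./.OX
[XXX/.O./.O.] O move#2: (1,0):+1/XXX/OO./.O.*, (1,2):+1/XXX/.OO/.O., (2,0):+1/XXX/.O./OO., (2,2):+1/XXX/.O./.OO
[XXX/OO./.O.] X move#3: (1,2):-1/XXX/OOX/.O.*, (2,0):-1/XXX/OO./XO., (2,2):-1/XXX/OO./.OX
[XXX/OOX/.O.] O move#4: (2,0):-1/XXX/OOX/OO., (2,2):+1/XXX/OOX/.OO*
[XXX/OOX/.OO] end (terminal -1, X#5); searched XX./.O./.O. to 7

PV length from [XX./.O./.O.]: 4 plies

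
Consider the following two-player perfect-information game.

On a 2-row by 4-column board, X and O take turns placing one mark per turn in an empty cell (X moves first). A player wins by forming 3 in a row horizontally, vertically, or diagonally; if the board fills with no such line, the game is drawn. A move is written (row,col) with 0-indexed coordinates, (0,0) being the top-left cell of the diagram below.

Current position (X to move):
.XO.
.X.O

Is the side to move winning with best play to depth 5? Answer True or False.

[.XO./.X.O] X move#1: (0,0):+0/XXO./.X.O*, (0,3):+0/.XOX/.X.O, (1,0):+0/.XO./XX.O, (1,2):+0/.XO./.XXO
[XXO./.X.O] O move#2: (0,3):+0/XXOO/.X.O*, (1,0):+0/XXO./OX.O, (1,2):+0/XXO./.XOO
[XXOO/.X.O] X move#3: (1,0):+0/XXOO/XX.O*, (1,2):+0/XXOO/.XXO
[XXOO/XX.O] O move#4: (1,2):+0/XXOO/XXOO*
[XXOO/XXOO] end (terminal +0, X#5); searched .XO./.X.O to 5

X winning at [.XO./.X.O]: False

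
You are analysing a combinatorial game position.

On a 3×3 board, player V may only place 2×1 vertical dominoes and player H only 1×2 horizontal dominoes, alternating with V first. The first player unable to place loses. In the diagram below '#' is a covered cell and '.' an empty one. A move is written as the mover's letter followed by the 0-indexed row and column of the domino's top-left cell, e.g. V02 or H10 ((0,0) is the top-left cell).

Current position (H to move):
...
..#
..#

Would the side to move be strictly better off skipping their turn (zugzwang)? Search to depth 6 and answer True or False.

ply 1, H at .../..#/..# | H00=-1→##./..#/..#; H01=-1→.##/..#/..#; H10=+1→.../###/..#*; H20=-1→.../..#/###
ply 2: .../###/..# is terminal -1 (V); from .../..#/..# depth 6
pass branch (V moves first from the same position):
  | ply 1, V at .../..#/..# | V00=+1→#../#.#/..#*; V01=+1→.#./.##/..#; V10=+1→.../#.#/#.#; V11=+1→.../.##/.##
  | ply 2, H at #../#.#/..# | H01=-1→###/#.#/..#*; H20=-1→#../#.#/###
  | ply 3, V at ###/#.#/..# | V11=+1→###/###/.##*
  | ply 4: ###/###/.## is terminal -1 (H); from .../..#/..# depth 6
H moving scores +1; H passing scores -1

zugzwang(.../..#/..#, H) = False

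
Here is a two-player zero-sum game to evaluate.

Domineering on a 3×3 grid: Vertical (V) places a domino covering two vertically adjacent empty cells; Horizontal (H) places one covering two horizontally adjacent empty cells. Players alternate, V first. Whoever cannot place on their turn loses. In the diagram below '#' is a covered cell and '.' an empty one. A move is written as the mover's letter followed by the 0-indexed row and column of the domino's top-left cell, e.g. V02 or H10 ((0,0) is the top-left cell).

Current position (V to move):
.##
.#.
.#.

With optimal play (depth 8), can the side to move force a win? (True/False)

[.##/.#./.#.] V move#1: V00:+1/###/##./.#.*, V10:+1/.##/##./##., V12:+1/.##/.##/.##
[###/##./.#.] end (terminal -1, H#2); searched .##/.#./.#. to 8

V winning at [.##/.#./.#.]: True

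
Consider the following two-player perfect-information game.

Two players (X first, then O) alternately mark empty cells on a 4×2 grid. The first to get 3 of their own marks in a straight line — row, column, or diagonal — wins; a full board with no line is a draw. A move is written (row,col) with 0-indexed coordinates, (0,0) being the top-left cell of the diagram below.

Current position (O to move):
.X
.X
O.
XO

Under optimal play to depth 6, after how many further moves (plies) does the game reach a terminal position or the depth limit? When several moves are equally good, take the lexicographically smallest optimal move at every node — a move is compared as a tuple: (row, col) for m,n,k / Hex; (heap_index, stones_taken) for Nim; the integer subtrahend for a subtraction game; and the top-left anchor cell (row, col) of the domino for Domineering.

[.X/.X/O./XO] O move#1: (0,0):-1/OX/.X/O./XO, (1,0):-1/.X/OX/O./XO, (2,1):+0/.X/.X/OO/XO*
[.X/.X/OO/XO] X move#2: (0,0):+0/XX/.X/OO/XO*, (1,0):+0/.X/XX/OO/XO
[XX/.X/OO/XO] O move#3: (1,0):+0/XX/OX/OO/XO*
[XX/OX/OO/XO] end (terminal +0, X#4); searched .X/.X/O./XO to 6

PV length from [.X/.X/O./XO]: 3 plies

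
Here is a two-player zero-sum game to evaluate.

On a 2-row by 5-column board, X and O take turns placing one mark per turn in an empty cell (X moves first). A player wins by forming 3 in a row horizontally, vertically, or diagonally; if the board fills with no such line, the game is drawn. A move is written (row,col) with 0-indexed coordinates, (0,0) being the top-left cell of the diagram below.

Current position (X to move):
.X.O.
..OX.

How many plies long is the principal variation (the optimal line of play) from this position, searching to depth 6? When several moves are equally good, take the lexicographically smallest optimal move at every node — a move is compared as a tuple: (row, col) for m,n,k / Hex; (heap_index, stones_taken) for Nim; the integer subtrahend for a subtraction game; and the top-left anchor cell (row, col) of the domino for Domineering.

ply 1, X at .X.O./..OX. | (0,0)=+0→XX.O./..OX.*; (0,2)=+0→.XXO./..OX.; (0,4)=+0→.X.OX/..OX.; (1,0)=+0→.X.O./X.OX.; (1,1)=+0→.X.O./.XOX.; (1,4)=+0→.X.O./..OXX
ply 2, O at XX.O./..OX. | (0,2)=+0→XXOO./..OX.*; (0,4)=-1→XX.OO/..OX.; (1,0)=-1→XX.O./O.OX.; (1,1)=-1→XX.O./.OOX.; (1,4)=-1→XX.O./..OXO
ply 3, X at XXOO./..OX. | (0,4)=+0→XXOOX/..OX.*; (1,0)=-1→XXOO./X.OX.; (1,1)=-1→XXOO./.XOX.; (1,4)=-1→XXOO./..OXX
ply 4, O at XXOOX/..OX. | (1,0)=+0→XXOOX/O.OX.*; (1,1)=+0→XXOOX/.OOX.; (1,4)=+0→XXOOX/..OXO
ply 5, X at XXOOX/O.OX. | (1,1)=+0→XXOOX/OXOX.*; (1,4)=-1→XXOOX/O.OXX
ply 6, O at XXOOX/OXOX. | (1,4)=+0→XXOOX/OXOXO*
ply 7: XXOOX/OXOXO is terminal +0 (X); from .X.O./..OX. depth 6

PV length from [.X.O./..OX.]: 6 plies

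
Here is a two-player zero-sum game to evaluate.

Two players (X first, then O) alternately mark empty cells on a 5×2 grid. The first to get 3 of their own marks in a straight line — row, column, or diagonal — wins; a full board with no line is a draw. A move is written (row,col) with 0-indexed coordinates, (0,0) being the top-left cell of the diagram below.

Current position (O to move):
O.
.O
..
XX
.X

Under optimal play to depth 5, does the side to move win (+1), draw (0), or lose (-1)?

value(O./.O/../XX/.X, O) = 0

ply 1, O at O./.O/../XX/.X | (0,1)=-1→OO/.O/../XX/.X; (1,0)=-1→O./OO/../XX/.X; (2,0)=-1→O./.O/O./XX/.X; (2,1)=+0→O./.O/.O/XX/.X*; (4,0)=-1→O./.O/../XX/OX
ply 2, X at O./.O/.O/XX/.X | (0,1)=+0→OX/.O/.O/XX/.X*; (1,0)=-1→O./XO/.O/XX/.X; (2,0)=-1→O./.O/XO/XX/.X; (4,0)=-1→O./.O/.O/XX/XX
ply 3, O at OX/.O/.O/XX/.X | (1,0)=+0→OX/OO/.O/XX/.X*; (2,0)=+0→OX/.O/OO/XX/.X; (4,0)=+0→OX/.O/.O/XX/OX
ply 4, X at OX/OO/.O/XX/.X | (2,0)=+0→OX/OO/XO/XX/.X*; (4,0)=-1→OX/OO/.O/XX/XX
ply 5, O at OX/OO/XO/XX/.X | (4,0)=+0→OX/OO/XO/XX/OX*
ply 6: OX/OO/XO/XX/OX is terminal +0 (X); from O./.O/../XX/.X depth 5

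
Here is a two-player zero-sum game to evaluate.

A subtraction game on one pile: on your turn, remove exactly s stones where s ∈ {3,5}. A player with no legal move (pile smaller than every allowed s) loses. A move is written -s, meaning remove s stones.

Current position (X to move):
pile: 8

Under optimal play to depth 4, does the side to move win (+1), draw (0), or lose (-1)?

value(8, X) = -1

p1 X@[8]: -3[5]-1* -5[3]-1
p2 O@[5]: -3[2]+1* -5[0]+1
p3 X@[2] terminal -1; root [8] d4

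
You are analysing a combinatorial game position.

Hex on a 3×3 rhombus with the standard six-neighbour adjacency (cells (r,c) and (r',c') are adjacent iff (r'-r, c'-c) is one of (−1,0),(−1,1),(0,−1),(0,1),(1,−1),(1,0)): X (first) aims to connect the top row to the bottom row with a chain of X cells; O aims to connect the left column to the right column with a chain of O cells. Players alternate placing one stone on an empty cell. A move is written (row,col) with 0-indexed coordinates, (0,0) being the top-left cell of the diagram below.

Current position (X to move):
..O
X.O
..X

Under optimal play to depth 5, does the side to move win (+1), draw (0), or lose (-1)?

value(..O/X.O/..X, X) = +1

[..O/X.O/..X] X move#1: (0,0):-1/X.O/X.O/..X, (0,1):-1/.XO/X.O/..X, (1,1):+1/..O/XXO/..X*, (2,0):+1/..O/X.O/X.X, (2,1):+1/..O/X.O/.XX
[..O/XXO/..X] O move#2: (0,0):-1/O.O/XXO/..X*, (0,1):-1/.OO/XXO/..X, (2,0):-1/..O/XXO/O.X, (2,1):-1/..O/XXO/.OX
[O.O/XXO/..X] X move#3: (0,1):+1/OXO/XXO/..X*, (2,0):-1/O.O/XXO/X.X, (2,1):-1/O.O/XXO/.XX
[OXO/XXO/..X] O move#4: (2,0):-1/OXO/XXO/O.X*, (2,1):-1/OXO/XXO/.OX
[OXO/XXO/O.X] X move#5: (2,1):+1/OXO/XXO/OXX*
[OXO/XXO/OXX] end (terminal -1, O#6); searched ..O/X.O/..X to 5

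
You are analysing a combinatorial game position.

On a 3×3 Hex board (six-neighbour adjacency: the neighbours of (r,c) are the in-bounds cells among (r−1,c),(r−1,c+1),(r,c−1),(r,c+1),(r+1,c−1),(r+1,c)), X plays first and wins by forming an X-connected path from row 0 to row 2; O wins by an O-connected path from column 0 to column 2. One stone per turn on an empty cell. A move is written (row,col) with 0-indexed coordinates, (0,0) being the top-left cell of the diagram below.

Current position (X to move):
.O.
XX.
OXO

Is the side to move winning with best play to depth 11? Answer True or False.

p1 X@[.O./XX./OXO]: (0,0)[XO./XX./OXO]+1* (0,2)[.OX/XX./OXO]+1 (1,2)[.O./XXX/OXO]+1
p2 O@[XO./XX./OXO] terminal -1; root [.O./XX./OXO] d11

X winning at [.O./XX./OXO]: True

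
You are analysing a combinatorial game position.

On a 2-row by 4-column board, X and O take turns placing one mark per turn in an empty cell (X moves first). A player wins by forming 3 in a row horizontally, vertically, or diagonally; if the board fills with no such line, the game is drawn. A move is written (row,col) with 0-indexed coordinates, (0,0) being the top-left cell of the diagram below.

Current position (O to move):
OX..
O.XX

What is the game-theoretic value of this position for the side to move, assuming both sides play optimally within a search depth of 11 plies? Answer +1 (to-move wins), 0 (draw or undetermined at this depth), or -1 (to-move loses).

[OX../O.XX] O move#1: (0,2):-1/OXO./O.XX, (0,3):-1/OX.O/O.XX, (1,1):+0/OX../OOXX*
[OX../OOXX] X move#2: (0,2):+0/OXX./OOXX*, (0,3):+0/OX.X/OOXX
[OXX./OOXX] O move#3: (0,3):+0/OXXO/OOXX*
[OXXO/OOXX] end (terminal +0, X#4); searched OX../O.XX to 11

value(OX../O.XX, O) = 0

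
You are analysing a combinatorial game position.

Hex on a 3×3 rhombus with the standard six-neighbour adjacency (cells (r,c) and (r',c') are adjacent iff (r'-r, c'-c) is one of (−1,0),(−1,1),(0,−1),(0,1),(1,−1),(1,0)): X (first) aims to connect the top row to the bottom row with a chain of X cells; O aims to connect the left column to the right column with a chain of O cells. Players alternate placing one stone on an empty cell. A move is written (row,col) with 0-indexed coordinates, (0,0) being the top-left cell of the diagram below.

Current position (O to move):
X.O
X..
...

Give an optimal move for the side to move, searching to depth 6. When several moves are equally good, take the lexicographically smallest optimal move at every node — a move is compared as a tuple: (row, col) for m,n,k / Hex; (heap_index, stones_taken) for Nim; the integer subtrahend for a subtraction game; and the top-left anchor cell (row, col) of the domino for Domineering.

[X.O/X../...] O move#1: (0,1):-1/XOO/X../..., (1,1):-1/X.O/XO./..., (1,2):-1/X.O/X.O/..., (2,0):+1/X.O/X../O..*, (2,1):-1/X.O/X../.O., (2,2):-1/X.O/X../..O
[X.O/X../O..] X move#2: (0,1):-1/XXO/X../O..*, (1,1):-1/X.O/XX./O.., (1,2):-1/X.O/X.X/O.., (2,1):-1/X.O/X../OX., (2,2):-1/X.O/X../O.X
[XXO/X../O..] O move#3: (1,1):+1/XXO/XO./O..*, (1,2):+1/XXO/X.O/O.., (2,1):+1/XXO/X../OO., (2,2):+1/XXO/X../O.O
[XXO/XO./O..] end (terminal -1, X#4); searched X.O/X../... to 6

O's best at [X.O/X../...]: (2,0)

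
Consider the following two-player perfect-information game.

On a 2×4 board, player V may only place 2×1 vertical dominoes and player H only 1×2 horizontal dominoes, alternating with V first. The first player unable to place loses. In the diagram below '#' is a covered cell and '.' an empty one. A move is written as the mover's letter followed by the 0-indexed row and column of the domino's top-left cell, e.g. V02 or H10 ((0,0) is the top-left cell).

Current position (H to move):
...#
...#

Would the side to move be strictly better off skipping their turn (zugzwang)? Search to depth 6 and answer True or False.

zugzwang(...#/...#, H) = False

ply 1, H at ...#/...# | H00=+1→##.#/...#*; H01=+1→.###/...#; H10=+1→...#/##.#; H11=+1→...#/.###
ply 2, V at ##.#/...# | V02=-1→####/..##*
ply 3, H at ####/..## | H10=+1→####/####*
ply 4: ####/#### is terminal -1 (V); from ...#/...# depth 6
suppose H passes — search the same position with V to move:
pass> ply 1, V at ...#/...# | V00=-1→#..#/#..#; V01=+1→.#.#/.#.#*; V02=-1→..##/..##
pass> ply 2: .#.#/.#.# is terminal -1 (H); from ...#/...# depth 6
for H: play +1, pass -1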